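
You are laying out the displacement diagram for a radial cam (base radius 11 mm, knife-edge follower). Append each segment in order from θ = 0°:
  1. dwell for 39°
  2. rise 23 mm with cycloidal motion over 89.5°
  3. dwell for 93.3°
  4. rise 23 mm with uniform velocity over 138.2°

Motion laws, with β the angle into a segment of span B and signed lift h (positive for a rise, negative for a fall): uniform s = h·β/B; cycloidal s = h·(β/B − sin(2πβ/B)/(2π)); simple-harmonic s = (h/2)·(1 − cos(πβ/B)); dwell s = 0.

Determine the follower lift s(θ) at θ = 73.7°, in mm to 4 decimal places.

seg 1 [0°–39°] dwell: s stays 0.0000
seg 2 [39°–128.5°] cycloidal, h=23: θ=73.7° here. β=34.7, B=89.5. 23·(0.3877 − sin(2π·0.3877)/(2π)) = 6.5436 → s = 6.5436

6.5436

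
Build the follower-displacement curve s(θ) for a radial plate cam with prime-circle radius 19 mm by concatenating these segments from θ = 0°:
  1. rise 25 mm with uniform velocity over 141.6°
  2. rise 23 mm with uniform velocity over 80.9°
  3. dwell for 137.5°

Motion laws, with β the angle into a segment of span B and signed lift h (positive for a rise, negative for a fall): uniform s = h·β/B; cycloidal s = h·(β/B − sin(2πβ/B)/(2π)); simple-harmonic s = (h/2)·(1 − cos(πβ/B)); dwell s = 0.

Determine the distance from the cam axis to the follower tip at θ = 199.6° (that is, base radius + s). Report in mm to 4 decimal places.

seg 1 [0°–141.6°] uniform, h=25: full span → s += 25 → s = 25.0000
seg 2 [141.6°–222.5°] uniform, h=23: θ=199.6° here. β=58, B=80.9. 23·58/80.9 = 16.4895 → s = 41.4895
radial distance = base radius + s = 19 + 41.4895 = 60.4895

60.4895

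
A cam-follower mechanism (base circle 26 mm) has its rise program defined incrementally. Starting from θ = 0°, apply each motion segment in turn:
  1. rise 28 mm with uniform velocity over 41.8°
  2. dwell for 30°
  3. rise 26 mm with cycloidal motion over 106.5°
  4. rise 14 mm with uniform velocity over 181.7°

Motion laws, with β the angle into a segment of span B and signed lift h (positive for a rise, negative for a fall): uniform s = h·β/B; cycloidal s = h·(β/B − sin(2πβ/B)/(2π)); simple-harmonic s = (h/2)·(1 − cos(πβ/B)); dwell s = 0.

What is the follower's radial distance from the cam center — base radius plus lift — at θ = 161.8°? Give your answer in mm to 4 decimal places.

seg 1 [0°–41.8°] uniform, h=28: full span → s += 28 → s = 28.0000
seg 2 [41.8°–71.8°] dwell: s stays 28.0000
seg 3 [71.8°–178.3°] cycloidal, h=26: θ=161.8° here. β=90, B=106.5. 26·(0.8451 − sin(2π·0.8451)/(2π)) = 25.3933 → s = 53.3933
radial distance = base radius + s = 26 + 53.3933 = 79.3933

79.3933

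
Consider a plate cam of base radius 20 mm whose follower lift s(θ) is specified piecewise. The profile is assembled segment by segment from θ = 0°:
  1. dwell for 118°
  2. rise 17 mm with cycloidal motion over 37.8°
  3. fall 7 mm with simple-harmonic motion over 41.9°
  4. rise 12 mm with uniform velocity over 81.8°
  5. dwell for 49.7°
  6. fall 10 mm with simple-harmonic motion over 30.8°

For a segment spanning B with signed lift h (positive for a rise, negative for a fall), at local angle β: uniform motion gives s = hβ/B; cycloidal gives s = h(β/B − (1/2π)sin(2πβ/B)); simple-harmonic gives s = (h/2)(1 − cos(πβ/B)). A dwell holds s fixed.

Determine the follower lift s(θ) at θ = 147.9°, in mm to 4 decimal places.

seg 1 [0°–118°] dwell: s stays 0.0000
seg 2 [118°–155.8°] cycloidal, h=17: θ=147.9° here. β=29.9, B=37.8. 17·(0.7910 − sin(2π·0.7910)/(2π)) = 16.0634 → s = 16.0634

16.0634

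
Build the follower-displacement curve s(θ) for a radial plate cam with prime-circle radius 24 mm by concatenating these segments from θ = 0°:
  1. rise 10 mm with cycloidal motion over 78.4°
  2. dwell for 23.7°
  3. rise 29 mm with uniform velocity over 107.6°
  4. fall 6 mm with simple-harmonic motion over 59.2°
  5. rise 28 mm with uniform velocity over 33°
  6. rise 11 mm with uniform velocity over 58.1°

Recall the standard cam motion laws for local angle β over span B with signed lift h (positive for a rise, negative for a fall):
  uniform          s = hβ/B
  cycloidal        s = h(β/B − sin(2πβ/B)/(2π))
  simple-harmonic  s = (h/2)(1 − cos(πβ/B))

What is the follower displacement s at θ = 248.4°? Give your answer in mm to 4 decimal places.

seg 1 [0°–78.4°] cycloidal, h=10: full span → s += 10 → s = 10.0000
seg 2 [78.4°–102.1°] dwell: s stays 10.0000
seg 3 [102.1°–209.7°] uniform, h=29: full span → s += 29 → s = 39.0000
seg 4 [209.7°–268.9°] simple-harmonic, h=-6: θ=248.4° here. β=38.7, B=59.2. -6/2·(1 − cos(π·0.6537)) = -4.3931 → s = 34.6069

34.6069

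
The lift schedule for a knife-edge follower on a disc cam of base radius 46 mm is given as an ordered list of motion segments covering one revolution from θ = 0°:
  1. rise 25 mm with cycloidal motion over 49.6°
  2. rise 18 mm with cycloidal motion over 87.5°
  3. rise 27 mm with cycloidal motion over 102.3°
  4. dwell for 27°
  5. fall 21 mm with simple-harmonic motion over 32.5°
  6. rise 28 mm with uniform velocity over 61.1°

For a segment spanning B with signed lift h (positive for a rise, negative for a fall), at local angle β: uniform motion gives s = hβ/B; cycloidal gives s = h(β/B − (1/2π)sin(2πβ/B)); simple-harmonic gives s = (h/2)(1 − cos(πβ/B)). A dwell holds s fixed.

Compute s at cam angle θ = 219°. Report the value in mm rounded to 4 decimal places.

seg 1 [0°–49.6°] cycloidal, h=25: full span → s += 25 → s = 25.0000
seg 2 [49.6°–137.1°] cycloidal, h=18: full span → s += 18 → s = 43.0000
seg 3 [137.1°–239.4°] cycloidal, h=27: θ=219° here. β=81.9, B=102.3. 27·(0.8006 − sin(2π·0.8006)/(2π)) = 25.6978 → s = 68.6978

68.6978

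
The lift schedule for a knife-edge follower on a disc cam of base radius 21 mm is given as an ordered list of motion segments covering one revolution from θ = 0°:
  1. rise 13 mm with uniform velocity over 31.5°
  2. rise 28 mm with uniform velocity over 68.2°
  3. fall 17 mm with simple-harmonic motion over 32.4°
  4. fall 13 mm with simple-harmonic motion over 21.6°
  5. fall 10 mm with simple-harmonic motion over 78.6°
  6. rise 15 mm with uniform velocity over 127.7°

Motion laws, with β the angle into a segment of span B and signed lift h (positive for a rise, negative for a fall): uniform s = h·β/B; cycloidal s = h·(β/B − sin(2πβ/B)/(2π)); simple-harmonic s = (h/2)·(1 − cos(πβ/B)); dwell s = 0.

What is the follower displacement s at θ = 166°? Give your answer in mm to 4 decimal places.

seg 1 [0°–31.5°] uniform, h=13: full span → s += 13 → s = 13.0000
seg 2 [31.5°–99.7°] uniform, h=28: full span → s += 28 → s = 41.0000
seg 3 [99.7°–132.1°] simple-harmonic, h=-17: full span → s += -17 → s = 24.0000
seg 4 [132.1°–153.7°] simple-harmonic, h=-13: full span → s += -13 → s = 11.0000
seg 5 [153.7°–232.3°] simple-harmonic, h=-10: θ=166° here. β=12.3, B=78.6. -10/2·(1 − cos(π·0.1565)) = -0.5922 → s = 10.4078

10.4078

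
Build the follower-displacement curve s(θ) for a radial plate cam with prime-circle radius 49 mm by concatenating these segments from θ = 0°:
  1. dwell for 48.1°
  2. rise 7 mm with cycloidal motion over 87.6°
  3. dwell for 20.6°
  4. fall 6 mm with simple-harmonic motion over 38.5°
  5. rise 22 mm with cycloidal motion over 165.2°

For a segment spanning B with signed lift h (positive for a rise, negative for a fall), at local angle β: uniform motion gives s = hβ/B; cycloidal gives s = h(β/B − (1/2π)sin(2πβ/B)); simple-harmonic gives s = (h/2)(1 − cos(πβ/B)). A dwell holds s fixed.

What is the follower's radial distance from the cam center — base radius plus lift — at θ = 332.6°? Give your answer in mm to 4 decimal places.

seg 1 [0°–48.1°] dwell: s stays 0.0000
seg 2 [48.1°–135.7°] cycloidal, h=7: full span → s += 7 → s = 7.0000
seg 3 [135.7°–156.3°] dwell: s stays 7.0000
seg 4 [156.3°–194.8°] simple-harmonic, h=-6: full span → s += -6 → s = 1.0000
seg 5 [194.8°–360°] cycloidal, h=22: θ=332.6° here. β=137.8, B=165.2. 22·(0.8341 − sin(2π·0.8341)/(2π)) = 21.3745 → s = 22.3745
radial distance = base radius + s = 49 + 22.3745 = 71.3745

71.3745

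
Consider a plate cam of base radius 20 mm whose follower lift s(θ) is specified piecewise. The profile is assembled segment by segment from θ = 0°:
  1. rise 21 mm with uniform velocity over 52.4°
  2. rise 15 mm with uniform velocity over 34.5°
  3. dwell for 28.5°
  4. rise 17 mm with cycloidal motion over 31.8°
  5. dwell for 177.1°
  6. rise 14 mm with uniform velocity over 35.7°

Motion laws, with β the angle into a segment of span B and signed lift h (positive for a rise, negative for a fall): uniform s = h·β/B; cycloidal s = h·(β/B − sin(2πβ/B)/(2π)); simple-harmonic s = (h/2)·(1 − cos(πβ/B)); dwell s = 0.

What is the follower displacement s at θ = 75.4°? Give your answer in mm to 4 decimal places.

seg 1 [0°–52.4°] uniform, h=21: full span → s += 21 → s = 21.0000
seg 2 [52.4°–86.9°] uniform, h=15: θ=75.4° here. β=23, B=34.5. 15·23/34.5 = 10.0000 → s = 31.0000

31.0000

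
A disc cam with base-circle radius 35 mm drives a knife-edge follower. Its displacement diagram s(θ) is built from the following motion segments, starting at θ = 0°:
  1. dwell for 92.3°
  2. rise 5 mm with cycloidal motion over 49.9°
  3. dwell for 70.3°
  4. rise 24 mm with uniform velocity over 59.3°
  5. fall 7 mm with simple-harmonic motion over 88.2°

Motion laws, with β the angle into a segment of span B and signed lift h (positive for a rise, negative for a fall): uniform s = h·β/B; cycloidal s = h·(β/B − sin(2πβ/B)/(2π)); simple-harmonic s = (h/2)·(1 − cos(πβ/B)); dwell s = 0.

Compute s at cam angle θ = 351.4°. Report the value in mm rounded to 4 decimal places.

seg 1 [0°–92.3°] dwell: s stays 0.0000
seg 2 [92.3°–142.2°] cycloidal, h=5: full span → s += 5 → s = 5.0000
seg 3 [142.2°–212.5°] dwell: s stays 5.0000
seg 4 [212.5°–271.8°] uniform, h=24: full span → s += 24 → s = 29.0000
seg 5 [271.8°–360°] simple-harmonic, h=-7: θ=351.4° here. β=79.6, B=88.2. -7/2·(1 − cos(π·0.9025)) = -6.8371 → s = 22.1629

22.1629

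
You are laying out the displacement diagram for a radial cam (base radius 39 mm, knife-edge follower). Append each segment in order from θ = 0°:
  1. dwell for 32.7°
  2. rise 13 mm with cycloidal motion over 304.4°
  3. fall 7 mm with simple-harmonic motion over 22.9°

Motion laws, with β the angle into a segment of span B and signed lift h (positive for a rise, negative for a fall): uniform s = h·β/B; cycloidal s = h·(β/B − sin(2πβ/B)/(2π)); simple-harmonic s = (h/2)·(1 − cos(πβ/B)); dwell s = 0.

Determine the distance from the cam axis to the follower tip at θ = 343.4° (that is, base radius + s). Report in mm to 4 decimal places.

seg 1 [0°–32.7°] dwell: s stays 0.0000
seg 2 [32.7°–337.1°] cycloidal, h=13: full span → s += 13 → s = 13.0000
seg 3 [337.1°–360°] simple-harmonic, h=-7: θ=343.4° here. β=6.3, B=22.9. -7/2·(1 − cos(π·0.2751)) = -1.2278 → s = 11.7722
radial distance = base radius + s = 39 + 11.7722 = 50.7722

50.7722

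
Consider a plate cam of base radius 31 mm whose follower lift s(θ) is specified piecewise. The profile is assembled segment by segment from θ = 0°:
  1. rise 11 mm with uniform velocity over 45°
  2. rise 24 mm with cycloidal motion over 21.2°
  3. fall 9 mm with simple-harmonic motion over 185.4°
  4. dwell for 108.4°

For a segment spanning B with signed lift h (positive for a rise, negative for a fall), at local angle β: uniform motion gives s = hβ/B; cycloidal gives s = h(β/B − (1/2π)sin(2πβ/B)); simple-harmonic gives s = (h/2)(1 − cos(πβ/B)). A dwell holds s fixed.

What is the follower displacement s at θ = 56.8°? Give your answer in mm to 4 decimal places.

seg 1 [0°–45°] uniform, h=11: full span → s += 11 → s = 11.0000
seg 2 [45°–66.2°] cycloidal, h=24: θ=56.8° here. β=11.8, B=21.2. 24·(0.5566 − sin(2π·0.5566)/(2π)) = 14.6885 → s = 25.6885

25.6885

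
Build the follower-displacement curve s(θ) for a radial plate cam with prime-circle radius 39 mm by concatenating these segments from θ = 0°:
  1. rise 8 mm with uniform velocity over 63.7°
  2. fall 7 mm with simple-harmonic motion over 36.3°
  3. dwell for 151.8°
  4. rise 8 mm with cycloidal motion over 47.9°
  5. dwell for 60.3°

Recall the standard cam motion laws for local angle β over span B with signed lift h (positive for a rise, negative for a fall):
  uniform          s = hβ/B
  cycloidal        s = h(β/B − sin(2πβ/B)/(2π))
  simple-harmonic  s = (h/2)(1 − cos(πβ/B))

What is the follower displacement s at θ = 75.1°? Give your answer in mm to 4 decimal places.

seg 1 [0°–63.7°] uniform, h=8: full span → s += 8 → s = 8.0000
seg 2 [63.7°–100°] simple-harmonic, h=-7: θ=75.1° here. β=11.4, B=36.3. -7/2·(1 − cos(π·0.3140)) = -1.5697 → s = 6.4303

6.4303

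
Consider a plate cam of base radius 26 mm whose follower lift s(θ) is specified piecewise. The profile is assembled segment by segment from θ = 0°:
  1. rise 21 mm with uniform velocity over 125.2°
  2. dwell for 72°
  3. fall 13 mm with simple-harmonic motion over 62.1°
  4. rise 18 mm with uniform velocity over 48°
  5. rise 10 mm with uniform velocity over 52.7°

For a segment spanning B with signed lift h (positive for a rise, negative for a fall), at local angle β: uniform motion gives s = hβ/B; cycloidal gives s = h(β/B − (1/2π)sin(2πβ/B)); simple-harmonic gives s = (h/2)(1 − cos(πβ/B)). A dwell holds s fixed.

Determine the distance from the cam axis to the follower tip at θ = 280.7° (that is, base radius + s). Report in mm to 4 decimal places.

seg 1 [0°–125.2°] uniform, h=21: full span → s += 21 → s = 21.0000
seg 2 [125.2°–197.2°] dwell: s stays 21.0000
seg 3 [197.2°–259.3°] simple-harmonic, h=-13: full span → s += -13 → s = 8.0000
seg 4 [259.3°–307.3°] uniform, h=18: θ=280.7° here. β=21.4, B=48. 18·21.4/48 = 8.0250 → s = 16.0250
radial distance = base radius + s = 26 + 16.0250 = 42.0250

42.0250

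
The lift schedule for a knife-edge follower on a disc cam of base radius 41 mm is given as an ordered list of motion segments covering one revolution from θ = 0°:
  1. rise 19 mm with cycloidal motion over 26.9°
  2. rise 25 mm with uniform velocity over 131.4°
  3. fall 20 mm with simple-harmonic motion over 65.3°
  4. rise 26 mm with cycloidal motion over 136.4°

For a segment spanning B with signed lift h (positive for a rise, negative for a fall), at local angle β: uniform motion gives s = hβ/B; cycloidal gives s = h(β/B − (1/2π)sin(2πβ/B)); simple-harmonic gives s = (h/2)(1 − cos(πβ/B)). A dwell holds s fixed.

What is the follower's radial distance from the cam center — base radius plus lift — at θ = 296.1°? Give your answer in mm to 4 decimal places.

seg 1 [0°–26.9°] cycloidal, h=19: full span → s += 19 → s = 19.0000
seg 2 [26.9°–158.3°] uniform, h=25: full span → s += 25 → s = 44.0000
seg 3 [158.3°–223.6°] simple-harmonic, h=-20: full span → s += -20 → s = 24.0000
seg 4 [223.6°–360°] cycloidal, h=26: θ=296.1° here. β=72.5, B=136.4. 26·(0.5315 − sin(2π·0.5315)/(2π)) = 14.6339 → s = 38.6339
radial distance = base radius + s = 41 + 38.6339 = 79.6339

79.6339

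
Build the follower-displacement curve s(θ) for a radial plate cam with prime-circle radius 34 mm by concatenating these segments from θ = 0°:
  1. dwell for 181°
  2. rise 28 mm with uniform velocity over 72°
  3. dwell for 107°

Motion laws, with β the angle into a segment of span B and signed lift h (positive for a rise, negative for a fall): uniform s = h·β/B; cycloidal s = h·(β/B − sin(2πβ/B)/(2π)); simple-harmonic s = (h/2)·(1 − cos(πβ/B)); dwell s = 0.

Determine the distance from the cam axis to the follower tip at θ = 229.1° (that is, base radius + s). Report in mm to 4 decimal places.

seg 1 [0°–181°] dwell: s stays 0.0000
seg 2 [181°–253°] uniform, h=28: θ=229.1° here. β=48.1, B=72. 28·48.1/72 = 18.7056 → s = 18.7056
radial distance = base radius + s = 34 + 18.7056 = 52.7056

52.7056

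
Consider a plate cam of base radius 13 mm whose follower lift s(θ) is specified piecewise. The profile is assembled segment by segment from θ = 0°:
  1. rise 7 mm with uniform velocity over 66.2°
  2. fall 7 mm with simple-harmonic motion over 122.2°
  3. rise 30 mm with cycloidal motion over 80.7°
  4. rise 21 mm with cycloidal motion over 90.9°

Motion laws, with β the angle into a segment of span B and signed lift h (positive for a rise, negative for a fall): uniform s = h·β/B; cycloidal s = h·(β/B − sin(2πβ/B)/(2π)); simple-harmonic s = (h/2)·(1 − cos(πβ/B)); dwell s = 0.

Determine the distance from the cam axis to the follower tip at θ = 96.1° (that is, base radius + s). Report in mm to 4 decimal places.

seg 1 [0°–66.2°] uniform, h=7: full span → s += 7 → s = 7.0000
seg 2 [66.2°–188.4°] simple-harmonic, h=-7: θ=96.1° here. β=29.9, B=122.2. -7/2·(1 − cos(π·0.2447)) = -0.9841 → s = 6.0159
radial distance = base radius + s = 13 + 6.0159 = 19.0159

19.0159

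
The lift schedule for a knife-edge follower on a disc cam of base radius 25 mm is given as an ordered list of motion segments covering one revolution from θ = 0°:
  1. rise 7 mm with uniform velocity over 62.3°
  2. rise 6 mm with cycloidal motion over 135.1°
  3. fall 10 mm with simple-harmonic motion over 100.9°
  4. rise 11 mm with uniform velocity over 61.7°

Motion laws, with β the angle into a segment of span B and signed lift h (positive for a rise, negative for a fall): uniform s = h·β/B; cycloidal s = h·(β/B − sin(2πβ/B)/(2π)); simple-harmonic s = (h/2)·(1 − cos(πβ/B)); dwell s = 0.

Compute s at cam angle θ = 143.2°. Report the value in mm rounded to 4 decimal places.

seg 1 [0°–62.3°] uniform, h=7: full span → s += 7 → s = 7.0000
seg 2 [62.3°–197.4°] cycloidal, h=6: θ=143.2° here. β=80.9, B=135.1. 6·(0.5988 − sin(2π·0.5988)/(2π)) = 4.1484 → s = 11.1484

11.1484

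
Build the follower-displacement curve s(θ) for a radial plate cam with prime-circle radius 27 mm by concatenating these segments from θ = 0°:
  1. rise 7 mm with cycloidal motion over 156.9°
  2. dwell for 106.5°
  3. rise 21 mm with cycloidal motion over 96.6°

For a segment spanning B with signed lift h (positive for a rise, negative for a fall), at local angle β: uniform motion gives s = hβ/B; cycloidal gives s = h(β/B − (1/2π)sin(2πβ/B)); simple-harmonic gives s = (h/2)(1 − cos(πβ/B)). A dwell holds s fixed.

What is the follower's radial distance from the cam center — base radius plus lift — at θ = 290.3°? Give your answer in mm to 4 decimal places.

seg 1 [0°–156.9°] cycloidal, h=7: full span → s += 7 → s = 7.0000
seg 2 [156.9°–263.4°] dwell: s stays 7.0000
seg 3 [263.4°–360°] cycloidal, h=21: θ=290.3° here. β=26.9, B=96.6. 21·(0.2785 − sin(2π·0.2785)/(2π)) = 2.5589 → s = 9.5589
radial distance = base radius + s = 27 + 9.5589 = 36.5589

36.5589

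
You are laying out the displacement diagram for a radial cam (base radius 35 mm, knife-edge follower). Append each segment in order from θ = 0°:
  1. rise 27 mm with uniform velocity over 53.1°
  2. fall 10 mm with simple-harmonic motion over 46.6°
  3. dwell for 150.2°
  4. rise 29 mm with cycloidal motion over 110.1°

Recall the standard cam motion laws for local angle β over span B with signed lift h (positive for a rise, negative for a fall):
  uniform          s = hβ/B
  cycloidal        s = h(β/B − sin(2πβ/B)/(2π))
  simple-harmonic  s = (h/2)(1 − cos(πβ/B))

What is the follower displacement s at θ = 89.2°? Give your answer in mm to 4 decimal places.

seg 1 [0°–53.1°] uniform, h=27: full span → s += 27 → s = 27.0000
seg 2 [53.1°–99.7°] simple-harmonic, h=-10: θ=89.2° here. β=36.1, B=46.6. -10/2·(1 − cos(π·0.7747)) = -8.7987 → s = 18.2013

18.2013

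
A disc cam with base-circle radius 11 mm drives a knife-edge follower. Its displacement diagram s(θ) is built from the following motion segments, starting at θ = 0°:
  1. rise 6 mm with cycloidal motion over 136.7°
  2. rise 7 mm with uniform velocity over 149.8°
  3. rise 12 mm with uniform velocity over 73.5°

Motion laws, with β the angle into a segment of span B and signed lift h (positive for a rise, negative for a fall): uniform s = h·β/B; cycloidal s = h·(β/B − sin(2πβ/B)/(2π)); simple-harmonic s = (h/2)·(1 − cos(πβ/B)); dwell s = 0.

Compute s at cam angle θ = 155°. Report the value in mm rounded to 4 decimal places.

seg 1 [0°–136.7°] cycloidal, h=6: full span → s += 6 → s = 6.0000
seg 2 [136.7°–286.5°] uniform, h=7: θ=155° here. β=18.3, B=149.8. 7·18.3/149.8 = 0.8551 → s = 6.8551

6.8551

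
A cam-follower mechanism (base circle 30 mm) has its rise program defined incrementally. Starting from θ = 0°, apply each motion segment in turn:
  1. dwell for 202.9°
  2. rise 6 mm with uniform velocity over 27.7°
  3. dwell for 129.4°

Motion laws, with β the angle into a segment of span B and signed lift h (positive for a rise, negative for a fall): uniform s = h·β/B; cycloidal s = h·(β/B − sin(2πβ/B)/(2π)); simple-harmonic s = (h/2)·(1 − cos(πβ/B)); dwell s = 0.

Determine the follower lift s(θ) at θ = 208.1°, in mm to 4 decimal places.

seg 1 [0°–202.9°] dwell: s stays 0.0000
seg 2 [202.9°–230.6°] uniform, h=6: θ=208.1° here. β=5.2, B=27.7. 6·5.2/27.7 = 1.1264 → s = 1.1264

1.1264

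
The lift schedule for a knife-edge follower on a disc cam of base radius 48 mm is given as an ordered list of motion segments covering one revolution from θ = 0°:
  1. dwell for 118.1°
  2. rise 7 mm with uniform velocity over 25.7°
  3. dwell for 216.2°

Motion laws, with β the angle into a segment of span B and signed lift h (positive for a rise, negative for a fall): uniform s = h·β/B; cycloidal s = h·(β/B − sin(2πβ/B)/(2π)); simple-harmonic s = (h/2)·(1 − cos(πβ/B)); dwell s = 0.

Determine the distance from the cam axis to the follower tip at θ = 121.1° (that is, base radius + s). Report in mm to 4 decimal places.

seg 1 [0°–118.1°] dwell: s stays 0.0000
seg 2 [118.1°–143.8°] uniform, h=7: θ=121.1° here. β=3, B=25.7. 7·3/25.7 = 0.8171 → s = 0.8171
radial distance = base radius + s = 48 + 0.8171 = 48.8171

48.8171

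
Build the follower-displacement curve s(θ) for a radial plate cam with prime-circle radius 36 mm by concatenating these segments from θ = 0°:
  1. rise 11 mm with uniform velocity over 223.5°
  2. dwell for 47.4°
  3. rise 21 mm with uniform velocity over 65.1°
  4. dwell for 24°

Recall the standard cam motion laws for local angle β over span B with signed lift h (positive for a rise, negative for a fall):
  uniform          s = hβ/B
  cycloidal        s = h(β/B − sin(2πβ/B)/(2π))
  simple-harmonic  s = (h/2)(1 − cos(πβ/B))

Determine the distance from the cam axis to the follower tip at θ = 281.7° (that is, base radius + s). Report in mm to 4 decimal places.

seg 1 [0°–223.5°] uniform, h=11: full span → s += 11 → s = 11.0000
seg 2 [223.5°–270.9°] dwell: s stays 11.0000
seg 3 [270.9°–336°] uniform, h=21: θ=281.7° here. β=10.8, B=65.1. 21·10.8/65.1 = 3.4839 → s = 14.4839
radial distance = base radius + s = 36 + 14.4839 = 50.4839

50.4839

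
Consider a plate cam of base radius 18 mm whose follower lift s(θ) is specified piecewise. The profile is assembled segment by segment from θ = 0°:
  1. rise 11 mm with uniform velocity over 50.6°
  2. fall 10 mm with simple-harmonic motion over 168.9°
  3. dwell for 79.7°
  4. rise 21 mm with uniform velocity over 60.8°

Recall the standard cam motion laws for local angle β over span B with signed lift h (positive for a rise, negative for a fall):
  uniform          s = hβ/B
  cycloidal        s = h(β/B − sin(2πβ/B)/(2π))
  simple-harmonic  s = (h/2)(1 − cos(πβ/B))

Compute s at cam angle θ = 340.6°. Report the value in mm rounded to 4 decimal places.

seg 1 [0°–50.6°] uniform, h=11: full span → s += 11 → s = 11.0000
seg 2 [50.6°–219.5°] simple-harmonic, h=-10: full span → s += -10 → s = 1.0000
seg 3 [219.5°–299.2°] dwell: s stays 1.0000
seg 4 [299.2°–360°] uniform, h=21: θ=340.6° here. β=41.4, B=60.8. 21·41.4/60.8 = 14.2993 → s = 15.2993

15.2993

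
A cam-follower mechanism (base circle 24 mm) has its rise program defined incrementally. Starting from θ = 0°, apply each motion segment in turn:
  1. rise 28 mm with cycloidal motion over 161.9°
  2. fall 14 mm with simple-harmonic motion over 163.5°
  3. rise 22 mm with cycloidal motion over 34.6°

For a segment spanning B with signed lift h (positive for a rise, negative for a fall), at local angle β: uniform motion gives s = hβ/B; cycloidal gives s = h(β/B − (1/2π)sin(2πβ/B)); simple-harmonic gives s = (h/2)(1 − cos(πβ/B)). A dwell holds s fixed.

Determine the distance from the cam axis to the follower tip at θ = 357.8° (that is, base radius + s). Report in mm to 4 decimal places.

seg 1 [0°–161.9°] cycloidal, h=28: full span → s += 28 → s = 28.0000
seg 2 [161.9°–325.4°] simple-harmonic, h=-14: full span → s += -14 → s = 14.0000
seg 3 [325.4°–360°] cycloidal, h=22: θ=357.8° here. β=32.4, B=34.6. 22·(0.9364 − sin(2π·0.9364)/(2π)) = 21.9631 → s = 35.9631
radial distance = base radius + s = 24 + 35.9631 = 59.9631

59.9631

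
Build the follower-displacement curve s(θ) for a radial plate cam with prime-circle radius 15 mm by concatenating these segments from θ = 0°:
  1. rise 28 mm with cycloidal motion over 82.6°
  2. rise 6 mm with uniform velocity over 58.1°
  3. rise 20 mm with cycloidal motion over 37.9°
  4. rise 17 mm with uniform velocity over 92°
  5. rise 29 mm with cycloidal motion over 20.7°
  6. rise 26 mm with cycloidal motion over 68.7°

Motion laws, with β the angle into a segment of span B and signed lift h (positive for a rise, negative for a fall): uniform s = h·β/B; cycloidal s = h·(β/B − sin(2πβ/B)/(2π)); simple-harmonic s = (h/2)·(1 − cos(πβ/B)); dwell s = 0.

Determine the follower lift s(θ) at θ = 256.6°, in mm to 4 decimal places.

seg 1 [0°–82.6°] cycloidal, h=28: full span → s += 28 → s = 28.0000
seg 2 [82.6°–140.7°] uniform, h=6: full span → s += 6 → s = 34.0000
seg 3 [140.7°–178.6°] cycloidal, h=20: full span → s += 20 → s = 54.0000
seg 4 [178.6°–270.6°] uniform, h=17: θ=256.6° here. β=78, B=92. 17·78/92 = 14.4130 → s = 68.4130

68.4130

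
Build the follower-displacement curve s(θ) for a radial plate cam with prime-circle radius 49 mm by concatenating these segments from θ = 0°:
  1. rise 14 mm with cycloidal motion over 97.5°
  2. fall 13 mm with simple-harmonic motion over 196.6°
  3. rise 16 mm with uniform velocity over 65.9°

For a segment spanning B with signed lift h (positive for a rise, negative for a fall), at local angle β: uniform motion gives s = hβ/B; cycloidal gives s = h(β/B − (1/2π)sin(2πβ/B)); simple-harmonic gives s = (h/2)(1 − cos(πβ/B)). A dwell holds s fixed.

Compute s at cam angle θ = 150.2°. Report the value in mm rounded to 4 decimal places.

seg 1 [0°–97.5°] cycloidal, h=14: full span → s += 14 → s = 14.0000
seg 2 [97.5°–294.1°] simple-harmonic, h=-13: θ=150.2° here. β=52.7, B=196.6. -13/2·(1 − cos(π·0.2681)) = -2.1718 → s = 11.8282

11.8282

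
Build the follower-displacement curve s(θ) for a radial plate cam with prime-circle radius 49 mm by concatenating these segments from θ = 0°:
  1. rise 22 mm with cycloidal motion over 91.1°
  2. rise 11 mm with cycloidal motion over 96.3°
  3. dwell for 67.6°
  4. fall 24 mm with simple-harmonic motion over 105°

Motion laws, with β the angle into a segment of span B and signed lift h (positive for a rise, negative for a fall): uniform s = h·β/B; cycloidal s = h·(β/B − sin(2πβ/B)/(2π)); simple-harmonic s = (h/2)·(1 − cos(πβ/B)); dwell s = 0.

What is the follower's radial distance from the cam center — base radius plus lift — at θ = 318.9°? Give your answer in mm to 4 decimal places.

seg 1 [0°–91.1°] cycloidal, h=22: full span → s += 22 → s = 22.0000
seg 2 [91.1°–187.4°] cycloidal, h=11: full span → s += 11 → s = 33.0000
seg 3 [187.4°–255°] dwell: s stays 33.0000
seg 4 [255°–360°] simple-harmonic, h=-24: θ=318.9° here. β=63.9, B=105. -24/2·(1 − cos(π·0.6086)) = -16.0141 → s = 16.9859
radial distance = base radius + s = 49 + 16.9859 = 65.9859

65.9859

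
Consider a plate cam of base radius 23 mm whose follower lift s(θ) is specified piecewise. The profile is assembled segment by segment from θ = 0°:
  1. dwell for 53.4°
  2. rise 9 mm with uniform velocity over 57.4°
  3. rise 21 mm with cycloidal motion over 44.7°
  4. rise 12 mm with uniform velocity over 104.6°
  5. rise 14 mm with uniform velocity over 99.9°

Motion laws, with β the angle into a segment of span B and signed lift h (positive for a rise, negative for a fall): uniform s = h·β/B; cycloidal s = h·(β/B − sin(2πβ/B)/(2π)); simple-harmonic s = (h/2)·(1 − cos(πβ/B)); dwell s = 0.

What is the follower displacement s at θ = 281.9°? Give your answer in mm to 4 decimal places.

seg 1 [0°–53.4°] dwell: s stays 0.0000
seg 2 [53.4°–110.8°] uniform, h=9: full span → s += 9 → s = 9.0000
seg 3 [110.8°–155.5°] cycloidal, h=21: full span → s += 21 → s = 30.0000
seg 4 [155.5°–260.1°] uniform, h=12: full span → s += 12 → s = 42.0000
seg 5 [260.1°–360°] uniform, h=14: θ=281.9° here. β=21.8, B=99.9. 14·21.8/99.9 = 3.0551 → s = 45.0551

45.0551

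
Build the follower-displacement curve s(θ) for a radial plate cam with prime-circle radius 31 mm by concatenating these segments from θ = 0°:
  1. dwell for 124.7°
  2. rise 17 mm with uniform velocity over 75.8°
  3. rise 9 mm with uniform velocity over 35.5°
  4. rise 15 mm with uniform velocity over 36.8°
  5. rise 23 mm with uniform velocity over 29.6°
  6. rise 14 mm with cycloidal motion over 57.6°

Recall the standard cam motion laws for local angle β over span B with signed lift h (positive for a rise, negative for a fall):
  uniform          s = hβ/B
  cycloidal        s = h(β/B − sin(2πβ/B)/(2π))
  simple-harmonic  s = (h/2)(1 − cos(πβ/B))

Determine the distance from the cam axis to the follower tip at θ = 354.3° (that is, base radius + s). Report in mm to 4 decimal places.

seg 1 [0°–124.7°] dwell: s stays 0.0000
seg 2 [124.7°–200.5°] uniform, h=17: full span → s += 17 → s = 17.0000
seg 3 [200.5°–236°] uniform, h=9: full span → s += 9 → s = 26.0000
seg 4 [236°–272.8°] uniform, h=15: full span → s += 15 → s = 41.0000
seg 5 [272.8°–302.4°] uniform, h=23: full span → s += 23 → s = 64.0000
seg 6 [302.4°–360°] cycloidal, h=14: θ=354.3° here. β=51.9, B=57.6. 14·(0.9010 − sin(2π·0.9010)/(2π)) = 13.9124 → s = 77.9124
radial distance = base radius + s = 31 + 77.9124 = 108.9124

108.9124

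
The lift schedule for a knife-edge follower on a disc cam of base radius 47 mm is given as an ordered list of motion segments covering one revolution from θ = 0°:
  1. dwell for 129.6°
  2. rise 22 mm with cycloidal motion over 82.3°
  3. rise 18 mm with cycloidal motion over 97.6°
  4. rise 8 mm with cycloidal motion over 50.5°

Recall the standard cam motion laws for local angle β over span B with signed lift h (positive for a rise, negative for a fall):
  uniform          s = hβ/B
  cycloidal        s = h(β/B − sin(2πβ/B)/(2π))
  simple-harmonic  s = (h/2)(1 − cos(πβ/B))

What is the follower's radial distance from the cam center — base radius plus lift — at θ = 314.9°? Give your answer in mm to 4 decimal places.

seg 1 [0°–129.6°] dwell: s stays 0.0000
seg 2 [129.6°–211.9°] cycloidal, h=22: full span → s += 22 → s = 22.0000
seg 3 [211.9°–309.5°] cycloidal, h=18: full span → s += 18 → s = 40.0000
seg 4 [309.5°–360°] cycloidal, h=8: θ=314.9° here. β=5.4, B=50.5. 8·(0.1069 − sin(2π·0.1069)/(2π)) = 0.0629 → s = 40.0629
radial distance = base radius + s = 47 + 40.0629 = 87.0629

87.0629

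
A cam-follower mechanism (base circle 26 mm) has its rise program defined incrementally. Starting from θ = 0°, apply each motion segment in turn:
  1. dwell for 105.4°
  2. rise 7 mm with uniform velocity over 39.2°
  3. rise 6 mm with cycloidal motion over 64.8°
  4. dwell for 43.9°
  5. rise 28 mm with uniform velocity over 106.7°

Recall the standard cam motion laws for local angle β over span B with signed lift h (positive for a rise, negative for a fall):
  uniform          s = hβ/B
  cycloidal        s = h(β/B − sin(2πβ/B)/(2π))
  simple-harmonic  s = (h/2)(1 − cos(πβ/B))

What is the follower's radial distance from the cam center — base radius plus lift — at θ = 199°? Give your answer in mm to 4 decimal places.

seg 1 [0°–105.4°] dwell: s stays 0.0000
seg 2 [105.4°–144.6°] uniform, h=7: full span → s += 7 → s = 7.0000
seg 3 [144.6°–209.4°] cycloidal, h=6: θ=199° here. β=54.4, B=64.8. 6·(0.8395 − sin(2π·0.8395)/(2π)) = 5.8449 → s = 12.8449
radial distance = base radius + s = 26 + 12.8449 = 38.8449

38.8449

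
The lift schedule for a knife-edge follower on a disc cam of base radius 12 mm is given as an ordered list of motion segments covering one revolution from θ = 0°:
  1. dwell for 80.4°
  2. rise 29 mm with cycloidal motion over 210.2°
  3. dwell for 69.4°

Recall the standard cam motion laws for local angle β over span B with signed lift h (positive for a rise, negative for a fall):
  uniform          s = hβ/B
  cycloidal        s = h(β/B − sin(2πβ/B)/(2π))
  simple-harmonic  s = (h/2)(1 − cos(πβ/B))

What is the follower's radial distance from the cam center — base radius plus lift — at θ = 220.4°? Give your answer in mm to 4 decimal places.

seg 1 [0°–80.4°] dwell: s stays 0.0000
seg 2 [80.4°–290.6°] cycloidal, h=29: θ=220.4° here. β=140, B=210.2. 29·(0.6660 − sin(2π·0.6660)/(2π)) = 23.3028 → s = 23.3028
radial distance = base radius + s = 12 + 23.3028 = 35.3028

35.3028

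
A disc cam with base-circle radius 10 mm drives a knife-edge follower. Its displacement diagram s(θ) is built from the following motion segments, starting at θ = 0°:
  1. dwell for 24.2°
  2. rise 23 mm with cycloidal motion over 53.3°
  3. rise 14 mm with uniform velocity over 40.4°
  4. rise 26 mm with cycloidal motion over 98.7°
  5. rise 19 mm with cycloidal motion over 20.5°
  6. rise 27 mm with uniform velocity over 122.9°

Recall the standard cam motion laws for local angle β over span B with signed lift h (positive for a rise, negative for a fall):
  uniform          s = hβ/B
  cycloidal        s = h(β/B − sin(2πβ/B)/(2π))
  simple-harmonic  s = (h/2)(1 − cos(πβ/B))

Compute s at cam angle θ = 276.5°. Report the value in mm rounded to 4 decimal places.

seg 1 [0°–24.2°] dwell: s stays 0.0000
seg 2 [24.2°–77.5°] cycloidal, h=23: full span → s += 23 → s = 23.0000
seg 3 [77.5°–117.9°] uniform, h=14: full span → s += 14 → s = 37.0000
seg 4 [117.9°–216.6°] cycloidal, h=26: full span → s += 26 → s = 63.0000
seg 5 [216.6°–237.1°] cycloidal, h=19: full span → s += 19 → s = 82.0000
seg 6 [237.1°–360°] uniform, h=27: θ=276.5° here. β=39.4, B=122.9. 27·39.4/122.9 = 8.6558 → s = 90.6558

90.6558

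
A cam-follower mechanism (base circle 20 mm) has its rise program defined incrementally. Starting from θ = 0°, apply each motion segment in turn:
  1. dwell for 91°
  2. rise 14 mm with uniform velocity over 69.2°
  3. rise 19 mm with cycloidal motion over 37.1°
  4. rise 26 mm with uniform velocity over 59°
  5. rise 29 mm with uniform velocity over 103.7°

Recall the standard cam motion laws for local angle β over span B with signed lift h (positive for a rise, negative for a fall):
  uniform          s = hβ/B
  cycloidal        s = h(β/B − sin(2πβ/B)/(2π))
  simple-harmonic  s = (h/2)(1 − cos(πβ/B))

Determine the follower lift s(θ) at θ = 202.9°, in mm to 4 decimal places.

seg 1 [0°–91°] dwell: s stays 0.0000
seg 2 [91°–160.2°] uniform, h=14: full span → s += 14 → s = 14.0000
seg 3 [160.2°–197.3°] cycloidal, h=19: full span → s += 19 → s = 33.0000
seg 4 [197.3°–256.3°] uniform, h=26: θ=202.9° here. β=5.6, B=59. 26·5.6/59 = 2.4678 → s = 35.4678

35.4678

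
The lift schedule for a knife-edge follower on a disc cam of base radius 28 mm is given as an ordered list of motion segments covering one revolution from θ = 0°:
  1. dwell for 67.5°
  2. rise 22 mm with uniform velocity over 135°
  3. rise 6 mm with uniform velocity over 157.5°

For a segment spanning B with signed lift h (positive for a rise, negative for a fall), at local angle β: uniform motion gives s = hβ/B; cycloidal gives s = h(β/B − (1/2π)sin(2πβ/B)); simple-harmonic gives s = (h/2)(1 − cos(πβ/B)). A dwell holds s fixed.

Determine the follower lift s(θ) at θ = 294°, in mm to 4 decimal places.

seg 1 [0°–67.5°] dwell: s stays 0.0000
seg 2 [67.5°–202.5°] uniform, h=22: full span → s += 22 → s = 22.0000
seg 3 [202.5°–360°] uniform, h=6: θ=294° here. β=91.5, B=157.5. 6·91.5/157.5 = 3.4857 → s = 25.4857

25.4857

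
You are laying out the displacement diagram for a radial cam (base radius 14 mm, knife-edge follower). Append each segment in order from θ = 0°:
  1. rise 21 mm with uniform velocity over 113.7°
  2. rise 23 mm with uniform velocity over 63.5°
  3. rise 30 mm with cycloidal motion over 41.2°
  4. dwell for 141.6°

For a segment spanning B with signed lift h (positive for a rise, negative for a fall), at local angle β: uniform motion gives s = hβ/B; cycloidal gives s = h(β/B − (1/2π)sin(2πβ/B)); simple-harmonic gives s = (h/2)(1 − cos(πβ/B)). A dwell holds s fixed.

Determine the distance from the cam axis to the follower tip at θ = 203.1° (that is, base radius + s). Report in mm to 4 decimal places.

seg 1 [0°–113.7°] uniform, h=21: full span → s += 21 → s = 21.0000
seg 2 [113.7°–177.2°] uniform, h=23: full span → s += 23 → s = 44.0000
seg 3 [177.2°–218.4°] cycloidal, h=30: θ=203.1° here. β=25.9, B=41.2. 30·(0.6286 − sin(2π·0.6286)/(2π)) = 22.3118 → s = 66.3118
radial distance = base radius + s = 14 + 66.3118 = 80.3118

80.3118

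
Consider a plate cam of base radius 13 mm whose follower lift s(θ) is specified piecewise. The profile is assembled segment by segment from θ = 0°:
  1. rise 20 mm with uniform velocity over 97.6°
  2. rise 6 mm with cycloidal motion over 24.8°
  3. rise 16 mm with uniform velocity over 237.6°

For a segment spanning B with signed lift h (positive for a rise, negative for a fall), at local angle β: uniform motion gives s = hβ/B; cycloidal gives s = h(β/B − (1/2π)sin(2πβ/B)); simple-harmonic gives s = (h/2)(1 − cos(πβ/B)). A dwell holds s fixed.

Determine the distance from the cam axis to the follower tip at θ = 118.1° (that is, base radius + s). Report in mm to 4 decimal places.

seg 1 [0°–97.6°] uniform, h=20: full span → s += 20 → s = 20.0000
seg 2 [97.6°–122.4°] cycloidal, h=6: θ=118.1° here. β=20.5, B=24.8. 6·(0.8266 − sin(2π·0.8266)/(2π)) = 5.8061 → s = 25.8061
radial distance = base radius + s = 13 + 25.8061 = 38.8061

38.8061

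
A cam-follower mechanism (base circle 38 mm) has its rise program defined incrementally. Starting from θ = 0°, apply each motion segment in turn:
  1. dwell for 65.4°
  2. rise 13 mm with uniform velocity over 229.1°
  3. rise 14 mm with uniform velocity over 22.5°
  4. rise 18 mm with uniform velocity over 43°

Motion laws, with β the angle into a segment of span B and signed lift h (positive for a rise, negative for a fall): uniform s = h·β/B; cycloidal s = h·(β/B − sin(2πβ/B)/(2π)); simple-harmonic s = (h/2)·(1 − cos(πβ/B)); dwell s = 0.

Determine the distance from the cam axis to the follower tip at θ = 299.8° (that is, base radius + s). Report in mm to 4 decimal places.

seg 1 [0°–65.4°] dwell: s stays 0.0000
seg 2 [65.4°–294.5°] uniform, h=13: full span → s += 13 → s = 13.0000
seg 3 [294.5°–317°] uniform, h=14: θ=299.8° here. β=5.3, B=22.5. 14·5.3/22.5 = 3.2978 → s = 16.2978
radial distance = base radius + s = 38 + 16.2978 = 54.2978

54.2978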